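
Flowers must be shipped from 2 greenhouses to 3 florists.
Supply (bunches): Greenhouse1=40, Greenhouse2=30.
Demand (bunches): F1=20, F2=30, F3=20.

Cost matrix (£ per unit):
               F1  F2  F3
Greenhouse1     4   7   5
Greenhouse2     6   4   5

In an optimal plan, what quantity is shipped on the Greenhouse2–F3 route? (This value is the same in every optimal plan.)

0

The minimum-cost plan:
  Greenhouse1→F1: 20 × £4 = £80
  Greenhouse1→F3: 20 × £5 = £100
  Greenhouse2→F2: 30 × £4 = £120
Total cost = £300.
The route Greenhouse2→F3 is not used.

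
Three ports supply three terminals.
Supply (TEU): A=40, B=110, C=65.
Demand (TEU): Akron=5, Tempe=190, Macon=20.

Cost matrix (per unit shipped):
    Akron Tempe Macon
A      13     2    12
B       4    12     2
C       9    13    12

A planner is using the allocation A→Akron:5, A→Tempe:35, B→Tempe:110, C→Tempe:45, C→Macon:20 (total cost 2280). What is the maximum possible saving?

275

Current plan cost = 5·13 + 35·2 + 110·12 + 45·13 + 20·12 = 2280.
Optimal plan:
  A to Tempe: 40 × 2 = 80
  B to Akron: 5 × 4 = 20
  B to Tempe: 85 × 12 = 1020
  B to Macon: 20 × 2 = 40
  C to Tempe: 65 × 13 = 845
Optimal cost = 2005.
Saving = 2280 − 2005 = 275.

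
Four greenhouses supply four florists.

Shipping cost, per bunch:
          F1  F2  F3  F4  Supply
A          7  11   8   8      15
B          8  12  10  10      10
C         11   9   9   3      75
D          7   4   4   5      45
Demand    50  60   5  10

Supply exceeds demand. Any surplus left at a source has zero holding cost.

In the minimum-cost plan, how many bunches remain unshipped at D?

Minimum-cost shipments:
  A–F1: 15 × 7 = 105
  B–F1: 10 × 8 = 80
  C–F1: 25 × 11 = 275
  C–F2: 15 × 9 = 135
  C–F3: 5 × 9 = 45
  C–F4: 10 × 3 = 30
  D–F2: 45 × 4 = 180
Total cost = 850.
D ships 45 of its 45, leaving 0.

0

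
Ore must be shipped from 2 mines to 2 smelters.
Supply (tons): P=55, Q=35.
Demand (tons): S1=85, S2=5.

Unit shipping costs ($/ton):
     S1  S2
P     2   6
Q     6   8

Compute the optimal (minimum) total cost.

Optimal allocation:
  P to S1: 55 × $2 = $110
  Q to S1: 30 × $6 = $180
  Q to S2: 5 × $8 = $40
Total = 110 + 180 + 40 = $330.
(Supply check: P ships 55; Q ships 35.)

330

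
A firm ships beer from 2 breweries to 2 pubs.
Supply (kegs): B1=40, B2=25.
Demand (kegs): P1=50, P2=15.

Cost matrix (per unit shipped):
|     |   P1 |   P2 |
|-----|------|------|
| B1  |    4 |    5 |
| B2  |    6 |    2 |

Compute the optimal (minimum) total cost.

250

One minimum-cost allocation:
  B1->P1: 40 × 4 = 160
  B2->P1: 10 × 6 = 60
  B2->P2: 15 × 2 = 30
Total = 160 + 60 + 30 = 250.
(Supply check: B1 ships 40; B2 ships 25.)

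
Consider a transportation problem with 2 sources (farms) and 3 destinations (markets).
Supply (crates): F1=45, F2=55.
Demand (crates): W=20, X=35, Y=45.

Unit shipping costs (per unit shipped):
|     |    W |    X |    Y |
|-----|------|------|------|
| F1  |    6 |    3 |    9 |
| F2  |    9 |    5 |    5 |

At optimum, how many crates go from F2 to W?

Optimal shipments:
  F1→W: 20 × 6 = 120
  F1→X: 25 × 3 = 75
  F2→X: 10 × 5 = 50
  F2→Y: 45 × 5 = 225
Total cost = 470.
The route F2→W is not used.

0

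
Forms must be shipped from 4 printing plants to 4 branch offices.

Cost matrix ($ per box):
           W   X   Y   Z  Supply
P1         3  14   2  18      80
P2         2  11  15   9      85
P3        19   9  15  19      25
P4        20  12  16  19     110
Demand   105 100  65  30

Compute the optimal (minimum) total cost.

2125

A cheapest plan:
  P1→W: 20 × $3 = $60
  P1→Y: 60 × $2 = $120
  P2→W: 85 × $2 = $170
  P3→X: 25 × $9 = $225
  P4→X: 75 × $12 = $900
  P4→Y: 5 × $16 = $80
  P4→Z: 30 × $19 = $570
Total = 60 + 120 + 170 + 225 + 900 + 80 + 570 = $2125.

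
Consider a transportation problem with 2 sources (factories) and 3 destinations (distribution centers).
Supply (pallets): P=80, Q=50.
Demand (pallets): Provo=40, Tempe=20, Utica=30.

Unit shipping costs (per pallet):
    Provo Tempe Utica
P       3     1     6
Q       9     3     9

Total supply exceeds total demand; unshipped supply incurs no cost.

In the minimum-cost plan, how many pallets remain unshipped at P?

Minimum-cost shipments:
  P–Provo: 40 × 3 = 120
  P–Tempe: 10 × 1 = 10
  P–Utica: 30 × 6 = 180
  Q–Tempe: 10 × 3 = 30
Total cost = 340.
P ships 80 of its 80, leaving 0.

0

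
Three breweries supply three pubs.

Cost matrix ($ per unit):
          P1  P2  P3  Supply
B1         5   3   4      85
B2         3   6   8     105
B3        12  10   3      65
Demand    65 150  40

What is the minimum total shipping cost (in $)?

1060

An optimal shipping plan:
  B1→P2: 85 × $3 = $255
  B2→P1: 65 × $3 = $195
  B2→P2: 40 × $6 = $240
  B3→P2: 25 × $10 = $250
  B3→P3: 40 × $3 = $120
Total = 255 + 195 + 240 + 250 + 120 = $1060.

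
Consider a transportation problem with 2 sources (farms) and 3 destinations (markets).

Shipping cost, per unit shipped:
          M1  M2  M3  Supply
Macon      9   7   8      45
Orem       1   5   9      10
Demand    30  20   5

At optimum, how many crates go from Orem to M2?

0

Optimal shipments:
  Macon→M1: 20 crates
  Macon→M2: 20 crates
  Macon→M3: 5 crates
  Orem→M1: 10 crates
Total cost = 370.
The route Orem→M2 is not used.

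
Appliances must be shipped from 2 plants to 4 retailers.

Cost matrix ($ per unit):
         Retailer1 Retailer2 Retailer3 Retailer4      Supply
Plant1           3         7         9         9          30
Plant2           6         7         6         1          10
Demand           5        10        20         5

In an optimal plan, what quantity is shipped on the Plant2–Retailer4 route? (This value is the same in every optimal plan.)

The minimum-cost plan:
  Plant1–Retailer1: 5 × $3 = $15
  Plant1–Retailer2: 10 × $7 = $70
  Plant1–Retailer3: 15 × $9 = $135
  Plant2–Retailer3: 5 × $6 = $30
  Plant2–Retailer4: 5 × $1 = $5
Total cost = $255.
So Plant2→Retailer4 carries 5 units.

5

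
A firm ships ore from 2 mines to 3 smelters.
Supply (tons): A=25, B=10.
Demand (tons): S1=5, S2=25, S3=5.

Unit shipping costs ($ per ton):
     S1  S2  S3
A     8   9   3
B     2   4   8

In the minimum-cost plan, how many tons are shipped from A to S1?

0

Optimal shipments:
  A→S2: 20 tons
  A→S3: 5 tons
  B→S1: 5 tons
  B→S2: 5 tons
Total cost = $225.
The route A→S1 is not used.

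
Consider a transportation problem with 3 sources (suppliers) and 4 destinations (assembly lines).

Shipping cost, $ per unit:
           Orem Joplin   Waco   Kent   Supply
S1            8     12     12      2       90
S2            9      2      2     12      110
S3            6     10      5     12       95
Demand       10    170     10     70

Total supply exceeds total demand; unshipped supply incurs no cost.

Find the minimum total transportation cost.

A cheapest plan:
  S1→Kent: 70 × $2 = $140
  S2→Joplin: 110 × $2 = $220
  S3→Orem: 10 × $6 = $60
  S3→Joplin: 60 × $10 = $600
  S3→Waco: 10 × $5 = $50
Total = 140 + 220 + 60 + 600 + 50 = $1070.
(Supply check: S1 ships 70; S2 ships 110; S3 ships 80.)

1070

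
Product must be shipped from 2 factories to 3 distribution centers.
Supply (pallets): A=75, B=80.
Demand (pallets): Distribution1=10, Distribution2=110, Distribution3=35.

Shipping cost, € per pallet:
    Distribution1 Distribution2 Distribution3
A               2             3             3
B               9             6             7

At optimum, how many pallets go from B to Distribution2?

The minimum-cost plan:
  A→Distribution1: 10 × €2 = €20
  A→Distribution2: 30 × €3 = €90
  A→Distribution3: 35 × €3 = €105
  B→Distribution2: 80 × €6 = €480
Total cost = €695.
So B→Distribution2 carries 80 pallets.

80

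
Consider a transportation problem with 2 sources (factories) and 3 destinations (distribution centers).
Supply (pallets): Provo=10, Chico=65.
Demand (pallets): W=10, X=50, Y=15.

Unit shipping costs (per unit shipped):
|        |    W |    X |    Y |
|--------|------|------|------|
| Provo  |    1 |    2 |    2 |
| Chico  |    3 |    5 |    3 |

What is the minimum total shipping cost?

295

An optimal shipping plan:
  Provo→X: 10 × 2 = 20
  Chico→W: 10 × 3 = 30
  Chico→X: 40 × 5 = 200
  Chico→Y: 15 × 3 = 45
Total = 20 + 30 + 200 + 45 = 295.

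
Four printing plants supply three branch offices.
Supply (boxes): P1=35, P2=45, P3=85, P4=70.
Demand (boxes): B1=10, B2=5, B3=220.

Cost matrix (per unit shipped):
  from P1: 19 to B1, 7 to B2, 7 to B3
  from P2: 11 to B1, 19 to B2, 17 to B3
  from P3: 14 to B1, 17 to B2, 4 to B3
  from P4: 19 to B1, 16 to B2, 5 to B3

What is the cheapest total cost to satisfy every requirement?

1640

One minimum-cost allocation:
  P1→B2: 5 × 7 = 35
  P1→B3: 30 × 7 = 210
  P2→B1: 10 × 11 = 110
  P2→B3: 35 × 17 = 595
  P3→B3: 85 × 4 = 340
  P4→B3: 70 × 5 = 350
Total = 35 + 210 + 110 + 595 + 340 + 350 = 1640.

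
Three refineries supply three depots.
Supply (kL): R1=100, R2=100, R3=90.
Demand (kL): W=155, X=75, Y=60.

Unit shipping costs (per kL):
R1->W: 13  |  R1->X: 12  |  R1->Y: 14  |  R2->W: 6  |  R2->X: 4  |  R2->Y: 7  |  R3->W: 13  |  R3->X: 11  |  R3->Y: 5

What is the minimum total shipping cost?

One minimum-cost allocation:
  R1->W: 100 × 13 = 1300
  R2->W: 25 × 6 = 150
  R2->X: 75 × 4 = 300
  R3->W: 30 × 13 = 390
  R3->Y: 60 × 5 = 300
Total = 1300 + 150 + 300 + 390 + 300 = 2440.

2440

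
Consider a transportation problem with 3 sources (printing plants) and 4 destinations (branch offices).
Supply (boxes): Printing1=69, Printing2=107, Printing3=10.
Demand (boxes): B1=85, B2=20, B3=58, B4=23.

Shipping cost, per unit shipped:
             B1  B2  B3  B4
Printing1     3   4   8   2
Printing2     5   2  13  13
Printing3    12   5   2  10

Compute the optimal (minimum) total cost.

925

Optimal allocation:
  Printing1->B3: 46 × 8 = 368
  Printing1->B4: 23 × 2 = 46
  Printing2->B1: 85 × 5 = 425
  Printing2->B2: 20 × 2 = 40
  Printing2->B3: 2 × 13 = 26
  Printing3->B3: 10 × 2 = 20
Total = 368 + 46 + 425 + 40 + 26 + 20 = 925.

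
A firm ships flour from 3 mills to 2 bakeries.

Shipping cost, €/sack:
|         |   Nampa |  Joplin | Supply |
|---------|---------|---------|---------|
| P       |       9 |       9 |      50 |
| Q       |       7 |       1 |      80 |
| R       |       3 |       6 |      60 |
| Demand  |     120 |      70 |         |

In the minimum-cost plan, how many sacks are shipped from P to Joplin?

0

Solving gives:
  P->Nampa: 50 × €9 = €450
  Q->Nampa: 10 × €7 = €70
  Q->Joplin: 70 × €1 = €70
  R->Nampa: 60 × €3 = €180
Total cost = €770.
The route P→Joplin is not used.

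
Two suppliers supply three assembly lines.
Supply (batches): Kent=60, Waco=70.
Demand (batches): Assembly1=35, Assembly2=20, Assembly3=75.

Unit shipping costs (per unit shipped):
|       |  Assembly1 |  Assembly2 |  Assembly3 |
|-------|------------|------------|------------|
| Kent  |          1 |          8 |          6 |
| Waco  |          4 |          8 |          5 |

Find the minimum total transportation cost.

An optimal shipping plan:
  Kent–Assembly1: 35 × 1 = 35
  Kent–Assembly2: 20 × 8 = 160
  Kent–Assembly3: 5 × 6 = 30
  Waco–Assembly3: 70 × 5 = 350
Total = 35 + 160 + 30 + 350 = 575.

575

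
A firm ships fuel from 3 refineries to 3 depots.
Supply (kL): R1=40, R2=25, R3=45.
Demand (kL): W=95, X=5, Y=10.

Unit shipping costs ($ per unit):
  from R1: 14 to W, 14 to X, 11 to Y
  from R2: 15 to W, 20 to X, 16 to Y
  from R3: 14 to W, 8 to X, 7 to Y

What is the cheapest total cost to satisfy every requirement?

A cheapest plan:
  R1 to W: 40 × $14 = $560
  R2 to W: 25 × $15 = $375
  R3 to W: 30 × $14 = $420
  R3 to X: 5 × $8 = $40
  R3 to Y: 10 × $7 = $70
Total = 560 + 375 + 420 + 40 + 70 = $1465.

1465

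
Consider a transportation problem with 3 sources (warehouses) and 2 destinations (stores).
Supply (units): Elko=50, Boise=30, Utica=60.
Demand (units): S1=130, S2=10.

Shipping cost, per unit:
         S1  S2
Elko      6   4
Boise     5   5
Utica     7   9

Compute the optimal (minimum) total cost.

850

One minimum-cost allocation:
  Elko–S1: 40 units
  Elko–S2: 10 units
  Boise–S1: 30 units
  Utica–S1: 60 units
Total cost = 850.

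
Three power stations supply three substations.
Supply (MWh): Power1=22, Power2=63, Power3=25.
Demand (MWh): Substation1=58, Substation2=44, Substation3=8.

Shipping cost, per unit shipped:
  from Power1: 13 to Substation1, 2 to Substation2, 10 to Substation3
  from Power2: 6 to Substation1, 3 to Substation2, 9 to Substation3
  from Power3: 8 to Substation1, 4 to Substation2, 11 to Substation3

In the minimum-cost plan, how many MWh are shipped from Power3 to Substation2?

Optimal shipments:
  Power1 to Substation2: 22 MWh
  Power2 to Substation1: 55 MWh
  Power2 to Substation3: 8 MWh
  Power3 to Substation1: 3 MWh
  Power3 to Substation2: 22 MWh
Total cost = 558.
So Power3→Substation2 carries 22 MWh.

22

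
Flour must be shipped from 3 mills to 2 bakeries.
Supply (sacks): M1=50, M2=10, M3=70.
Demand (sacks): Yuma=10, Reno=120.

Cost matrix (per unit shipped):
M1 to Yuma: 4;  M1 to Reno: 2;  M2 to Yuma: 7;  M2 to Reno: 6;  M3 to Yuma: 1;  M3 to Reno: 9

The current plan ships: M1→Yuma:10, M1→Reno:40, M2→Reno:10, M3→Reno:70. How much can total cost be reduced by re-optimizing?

100

Current plan cost = 10·4 + 40·2 + 10·6 + 70·9 = 810.
Optimal plan:
  M1 to Reno: 50 × 2 = 100
  M2 to Reno: 10 × 6 = 60
  M3 to Yuma: 10 × 1 = 10
  M3 to Reno: 60 × 9 = 540
Optimal cost = 710.
Saving = 810 − 710 = 100.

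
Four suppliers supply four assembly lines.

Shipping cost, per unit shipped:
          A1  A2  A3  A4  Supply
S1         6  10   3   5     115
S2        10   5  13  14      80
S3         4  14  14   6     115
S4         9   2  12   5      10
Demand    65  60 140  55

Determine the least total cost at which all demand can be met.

One minimum-cost allocation:
  S1–A3: 115 × 3 = 345
  S2–A2: 55 × 5 = 275
  S2–A3: 25 × 13 = 325
  S3–A1: 65 × 4 = 260
  S3–A4: 50 × 6 = 300
  S4–A2: 5 × 2 = 10
  S4–A4: 5 × 5 = 25
Total = 345 + 275 + 325 + 260 + 300 + 10 + 25 = 1540.

1540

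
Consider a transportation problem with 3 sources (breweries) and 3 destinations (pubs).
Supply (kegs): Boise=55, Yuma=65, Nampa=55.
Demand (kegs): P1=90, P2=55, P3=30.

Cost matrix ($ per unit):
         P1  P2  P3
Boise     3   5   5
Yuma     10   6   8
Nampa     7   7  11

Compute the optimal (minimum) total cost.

1000

One minimum-cost allocation:
  Boise–P1: 35 × $3 = $105
  Boise–P3: 20 × $5 = $100
  Yuma–P2: 55 × $6 = $330
  Yuma–P3: 10 × $8 = $80
  Nampa–P1: 55 × $7 = $385
Total = 105 + 100 + 330 + 80 + 385 = $1000.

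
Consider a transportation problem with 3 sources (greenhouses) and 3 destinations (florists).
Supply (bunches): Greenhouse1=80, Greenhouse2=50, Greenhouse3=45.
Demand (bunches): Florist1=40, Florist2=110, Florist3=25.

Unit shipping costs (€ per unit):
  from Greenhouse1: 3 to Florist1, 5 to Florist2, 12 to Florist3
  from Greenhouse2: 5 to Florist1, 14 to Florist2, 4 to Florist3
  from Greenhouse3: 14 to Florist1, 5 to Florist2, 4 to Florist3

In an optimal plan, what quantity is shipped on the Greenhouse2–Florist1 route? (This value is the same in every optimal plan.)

25

Solving gives:
  Greenhouse1->Florist1: 15 × €3 = €45
  Greenhouse1->Florist2: 65 × €5 = €325
  Greenhouse2->Florist1: 25 × €5 = €125
  Greenhouse2->Florist3: 25 × €4 = €100
  Greenhouse3->Florist2: 45 × €5 = €225
Total cost = €820.
So Greenhouse2→Florist1 carries 25 bunches.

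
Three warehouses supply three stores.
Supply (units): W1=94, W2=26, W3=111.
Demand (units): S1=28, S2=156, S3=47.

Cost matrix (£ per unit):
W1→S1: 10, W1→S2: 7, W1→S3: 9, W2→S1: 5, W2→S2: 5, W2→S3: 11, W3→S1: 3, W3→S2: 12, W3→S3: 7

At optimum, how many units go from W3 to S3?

47

Optimal shipments:
  W1→S2: 94 × £7 = £658
  W2→S2: 26 × £5 = £130
  W3→S1: 28 × £3 = £84
  W3→S2: 36 × £12 = £432
  W3→S3: 47 × £7 = £329
Total cost = £1633.
So W3→S3 carries 47 units.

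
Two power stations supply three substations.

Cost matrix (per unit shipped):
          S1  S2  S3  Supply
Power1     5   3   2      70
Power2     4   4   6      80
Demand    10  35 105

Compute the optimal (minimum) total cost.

A cheapest plan:
  Power1 to S3: 70 MWh
  Power2 to S1: 10 MWh
  Power2 to S2: 35 MWh
  Power2 to S3: 35 MWh
Total cost = 530.
(Supply check: Power1 ships 70; Power2 ships 80.)

530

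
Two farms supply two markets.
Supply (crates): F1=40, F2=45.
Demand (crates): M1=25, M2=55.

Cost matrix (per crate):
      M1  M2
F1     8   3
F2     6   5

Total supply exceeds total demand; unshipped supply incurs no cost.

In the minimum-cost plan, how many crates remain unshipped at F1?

0

Minimum-cost shipments:
  F1→M2: 40 crates
  F2→M1: 25 crates
  F2→M2: 15 crates
Total cost = 345.
F1 ships 40 of its 40, leaving 0.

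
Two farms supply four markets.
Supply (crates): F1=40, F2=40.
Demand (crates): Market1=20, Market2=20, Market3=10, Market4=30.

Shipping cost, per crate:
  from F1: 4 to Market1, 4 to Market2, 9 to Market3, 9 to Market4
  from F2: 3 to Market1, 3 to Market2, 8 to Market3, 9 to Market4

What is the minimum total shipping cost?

480

A cheapest plan:
  F1 to Market1: 10 × 4 = 40
  F1 to Market4: 30 × 9 = 270
  F2 to Market1: 10 × 3 = 30
  F2 to Market2: 20 × 3 = 60
  F2 to Market3: 10 × 8 = 80
Total = 40 + 270 + 30 + 60 + 80 = 480.
(Supply check: F1 ships 40; F2 ships 40.)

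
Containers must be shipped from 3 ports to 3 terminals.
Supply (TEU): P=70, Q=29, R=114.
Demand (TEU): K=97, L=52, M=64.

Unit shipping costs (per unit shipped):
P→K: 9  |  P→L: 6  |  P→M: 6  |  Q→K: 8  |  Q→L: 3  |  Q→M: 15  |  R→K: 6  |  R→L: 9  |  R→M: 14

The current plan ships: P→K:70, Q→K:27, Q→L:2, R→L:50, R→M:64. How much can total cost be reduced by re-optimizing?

Current plan cost = 70·9 + 27·8 + 2·3 + 50·9 + 64·14 = 2198.
Optimal plan:
  P→L: 6 × 6 = 36
  P→M: 64 × 6 = 384
  Q→L: 29 × 3 = 87
  R→K: 97 × 6 = 582
  R→L: 17 × 9 = 153
Optimal cost = 1242.
Saving = 2198 − 1242 = 956.

956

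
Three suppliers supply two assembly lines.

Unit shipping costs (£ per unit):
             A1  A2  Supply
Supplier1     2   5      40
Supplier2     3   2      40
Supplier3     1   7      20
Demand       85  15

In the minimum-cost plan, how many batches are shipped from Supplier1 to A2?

0

Solving gives:
  Supplier1–A1: 40 batches
  Supplier2–A1: 25 batches
  Supplier2–A2: 15 batches
  Supplier3–A1: 20 batches
Total cost = £205.
The route Supplier1→A2 is not used.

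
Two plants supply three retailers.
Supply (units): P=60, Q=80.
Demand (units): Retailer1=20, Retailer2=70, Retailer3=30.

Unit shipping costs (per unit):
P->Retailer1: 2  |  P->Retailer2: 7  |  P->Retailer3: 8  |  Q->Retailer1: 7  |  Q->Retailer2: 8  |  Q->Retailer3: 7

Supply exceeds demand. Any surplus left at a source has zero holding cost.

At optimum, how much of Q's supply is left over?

An optimal plan:
  P→Retailer1: 20 × 2 = 40
  P→Retailer2: 40 × 7 = 280
  Q→Retailer2: 30 × 8 = 240
  Q→Retailer3: 30 × 7 = 210
Total cost = 770.
Q ships 60 of its 80, leaving 20.

20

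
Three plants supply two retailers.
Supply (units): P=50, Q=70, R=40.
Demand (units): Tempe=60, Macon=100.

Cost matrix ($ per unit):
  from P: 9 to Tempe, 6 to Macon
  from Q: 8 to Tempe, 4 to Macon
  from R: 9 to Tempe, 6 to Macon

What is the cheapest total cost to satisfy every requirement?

1000

An optimal shipping plan:
  P→Tempe: 50 × $9 = $450
  Q→Macon: 70 × $4 = $280
  R→Tempe: 10 × $9 = $90
  R→Macon: 30 × $6 = $180
Total = 450 + 280 + 90 + 180 = $1000.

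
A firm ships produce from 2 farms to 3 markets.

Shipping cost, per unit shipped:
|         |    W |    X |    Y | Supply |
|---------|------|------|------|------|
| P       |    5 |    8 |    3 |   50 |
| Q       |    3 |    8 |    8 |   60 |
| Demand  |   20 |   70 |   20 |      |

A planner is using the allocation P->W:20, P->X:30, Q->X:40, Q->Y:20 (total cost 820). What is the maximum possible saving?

140

Current plan cost = 20·5 + 30·8 + 40·8 + 20·8 = 820.
Optimal plan:
  P->X: 30 × 8 = 240
  P->Y: 20 × 3 = 60
  Q->W: 20 × 3 = 60
  Q->X: 40 × 8 = 320
Optimal cost = 680.
Saving = 820 − 680 = 140.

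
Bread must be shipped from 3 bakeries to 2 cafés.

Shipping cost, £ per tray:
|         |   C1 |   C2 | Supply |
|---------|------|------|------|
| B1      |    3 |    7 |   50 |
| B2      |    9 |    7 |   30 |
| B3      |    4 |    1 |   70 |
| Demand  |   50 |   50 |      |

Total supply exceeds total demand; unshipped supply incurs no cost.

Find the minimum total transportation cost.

A cheapest plan:
  B1→C1: 50 trays
  B3→C2: 50 trays
Total cost = £200.
(Supply check: B1 ships 50; B2 ships 0; B3 ships 50.)

200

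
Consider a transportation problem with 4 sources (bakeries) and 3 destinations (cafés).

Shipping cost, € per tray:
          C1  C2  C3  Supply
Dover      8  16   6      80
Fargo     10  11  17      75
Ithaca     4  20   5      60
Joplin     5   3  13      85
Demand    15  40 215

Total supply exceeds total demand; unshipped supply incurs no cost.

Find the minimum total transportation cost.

2130

A cheapest plan:
  Dover→C3: 80 × €6 = €480
  Fargo→C3: 45 × €17 = €765
  Ithaca→C3: 60 × €5 = €300
  Joplin→C1: 15 × €5 = €75
  Joplin→C2: 40 × €3 = €120
  Joplin→C3: 30 × €13 = €390
Total = 480 + 765 + 300 + 75 + 120 + 390 = €2130.
(Supply check: Dover ships 80; Fargo ships 45; Ithaca ships 60; Joplin ships 85.)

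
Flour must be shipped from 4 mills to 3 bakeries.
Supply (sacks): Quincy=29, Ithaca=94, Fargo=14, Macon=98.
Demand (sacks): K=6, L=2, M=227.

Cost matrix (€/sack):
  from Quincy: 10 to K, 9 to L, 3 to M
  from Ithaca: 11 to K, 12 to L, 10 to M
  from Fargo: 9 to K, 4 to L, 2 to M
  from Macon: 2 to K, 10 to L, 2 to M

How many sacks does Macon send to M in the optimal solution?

92

Optimal shipments:
  Quincy→M: 29 sacks
  Ithaca→L: 2 sacks
  Ithaca→M: 92 sacks
  Fargo→M: 14 sacks
  Macon→K: 6 sacks
  Macon→M: 92 sacks
Total cost = €1255.
So Macon→M carries 92 sacks.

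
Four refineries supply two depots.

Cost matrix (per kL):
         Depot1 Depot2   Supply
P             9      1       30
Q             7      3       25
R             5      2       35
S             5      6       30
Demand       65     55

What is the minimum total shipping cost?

One minimum-cost allocation:
  P->Depot2: 30 kL
  Q->Depot2: 25 kL
  R->Depot1: 35 kL
  S->Depot1: 30 kL
Total cost = 430.
(Supply check: P ships 30; Q ships 25; R ships 35; S ships 30.)

430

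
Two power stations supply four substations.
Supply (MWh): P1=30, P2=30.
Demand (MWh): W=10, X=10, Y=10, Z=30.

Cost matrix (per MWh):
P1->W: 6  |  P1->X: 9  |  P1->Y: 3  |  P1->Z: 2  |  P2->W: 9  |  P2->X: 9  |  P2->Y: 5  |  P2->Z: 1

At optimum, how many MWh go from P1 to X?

The minimum-cost plan:
  P1→W: 10 MWh
  P1→X: 10 MWh
  P1→Y: 10 MWh
  P2→Z: 30 MWh
Total cost = 210.
So P1→X carries 10 MWh.

10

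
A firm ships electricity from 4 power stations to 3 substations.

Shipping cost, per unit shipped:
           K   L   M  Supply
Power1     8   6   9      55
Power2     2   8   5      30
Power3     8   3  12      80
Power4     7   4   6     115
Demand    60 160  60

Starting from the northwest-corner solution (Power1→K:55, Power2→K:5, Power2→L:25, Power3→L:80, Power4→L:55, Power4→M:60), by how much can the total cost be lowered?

Current plan cost = 55·8 + 5·2 + 25·8 + 80·3 + 55·4 + 60·6 = 1470.
Optimal plan:
  Power1→K: 30 × 8 = 240
  Power1→L: 25 × 6 = 150
  Power2→K: 30 × 2 = 60
  Power3→L: 80 × 3 = 240
  Power4→L: 55 × 4 = 220
  Power4→M: 60 × 6 = 360
Optimal cost = 1270.
Saving = 1470 − 1270 = 200.

200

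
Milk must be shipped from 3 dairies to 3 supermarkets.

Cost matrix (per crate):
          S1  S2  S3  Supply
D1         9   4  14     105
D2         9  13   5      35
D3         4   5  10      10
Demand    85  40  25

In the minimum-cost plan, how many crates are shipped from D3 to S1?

Solving gives:
  D1 to S1: 65 × 9 = 585
  D1 to S2: 40 × 4 = 160
  D2 to S1: 10 × 9 = 90
  D2 to S3: 25 × 5 = 125
  D3 to S1: 10 × 4 = 40
Total cost = 1000.
So D3→S1 carries 10 crates.

10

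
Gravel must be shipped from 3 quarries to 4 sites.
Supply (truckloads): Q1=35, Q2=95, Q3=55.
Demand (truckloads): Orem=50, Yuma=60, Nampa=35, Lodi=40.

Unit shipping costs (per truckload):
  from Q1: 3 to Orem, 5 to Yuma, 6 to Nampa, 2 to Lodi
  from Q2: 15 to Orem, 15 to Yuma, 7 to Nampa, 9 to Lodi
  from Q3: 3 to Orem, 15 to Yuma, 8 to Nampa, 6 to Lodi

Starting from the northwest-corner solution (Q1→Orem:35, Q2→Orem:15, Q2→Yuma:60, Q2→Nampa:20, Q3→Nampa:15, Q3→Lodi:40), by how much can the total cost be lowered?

Current plan cost = 35·3 + 15·15 + 60·15 + 20·7 + 15·8 + 40·6 = 1730.
Optimal plan:
  Q1->Yuma: 35 truckloads
  Q2->Yuma: 25 truckloads
  Q2->Nampa: 35 truckloads
  Q2->Lodi: 35 truckloads
  Q3->Orem: 50 truckloads
  Q3->Lodi: 5 truckloads
Optimal cost = 1290.
Saving = 1730 − 1290 = 440.

440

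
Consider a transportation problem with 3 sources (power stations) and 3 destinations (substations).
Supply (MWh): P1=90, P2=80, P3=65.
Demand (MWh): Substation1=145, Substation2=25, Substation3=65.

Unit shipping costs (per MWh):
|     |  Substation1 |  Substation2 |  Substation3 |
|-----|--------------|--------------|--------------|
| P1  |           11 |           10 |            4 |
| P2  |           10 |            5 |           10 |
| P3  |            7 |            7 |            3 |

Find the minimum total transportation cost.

Optimal allocation:
  P1→Substation1: 25 × 11 = 275
  P1→Substation3: 65 × 4 = 260
  P2→Substation1: 55 × 10 = 550
  P2→Substation2: 25 × 5 = 125
  P3→Substation1: 65 × 7 = 455
Total = 275 + 260 + 550 + 125 + 455 = 1665.

1665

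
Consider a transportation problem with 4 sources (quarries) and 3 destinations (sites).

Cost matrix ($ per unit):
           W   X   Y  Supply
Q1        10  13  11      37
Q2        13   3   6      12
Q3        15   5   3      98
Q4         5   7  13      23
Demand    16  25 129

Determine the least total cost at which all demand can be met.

Optimal allocation:
  Q1–W: 6 × $10 = $60
  Q1–Y: 31 × $11 = $341
  Q2–X: 12 × $3 = $36
  Q3–Y: 98 × $3 = $294
  Q4–W: 10 × $5 = $50
  Q4–X: 13 × $7 = $91
Total = 60 + 341 + 36 + 294 + 50 + 91 = $872.

872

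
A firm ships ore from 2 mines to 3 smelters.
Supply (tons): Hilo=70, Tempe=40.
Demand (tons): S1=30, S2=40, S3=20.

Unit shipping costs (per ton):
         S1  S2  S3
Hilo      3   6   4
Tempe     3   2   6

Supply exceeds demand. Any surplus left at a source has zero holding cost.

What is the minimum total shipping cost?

An optimal shipping plan:
  Hilo–S1: 30 × 3 = 90
  Hilo–S3: 20 × 4 = 80
  Tempe–S2: 40 × 2 = 80
Total = 90 + 80 + 80 = 250.
(Supply check: Hilo ships 50; Tempe ships 40.)

250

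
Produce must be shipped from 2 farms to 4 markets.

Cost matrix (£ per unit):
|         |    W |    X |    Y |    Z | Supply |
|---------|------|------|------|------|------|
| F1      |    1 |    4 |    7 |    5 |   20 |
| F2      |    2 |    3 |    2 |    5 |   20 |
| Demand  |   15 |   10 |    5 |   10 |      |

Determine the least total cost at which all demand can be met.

Optimal allocation:
  F1→W: 15 × £1 = £15
  F1→Z: 5 × £5 = £25
  F2→X: 10 × £3 = £30
  F2→Y: 5 × £2 = £10
  F2→Z: 5 × £5 = £25
Total = 15 + 25 + 30 + 10 + 25 = £105.
(Supply check: F1 ships 20; F2 ships 20.)

105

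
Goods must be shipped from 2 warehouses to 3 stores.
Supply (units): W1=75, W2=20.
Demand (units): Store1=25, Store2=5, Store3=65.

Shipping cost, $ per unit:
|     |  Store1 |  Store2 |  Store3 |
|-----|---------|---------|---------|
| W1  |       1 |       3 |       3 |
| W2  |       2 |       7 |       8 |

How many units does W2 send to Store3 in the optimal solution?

0

Solving gives:
  W1->Store1: 5 × $1 = $5
  W1->Store2: 5 × $3 = $15
  W1->Store3: 65 × $3 = $195
  W2->Store1: 20 × $2 = $40
Total cost = $255.
The route W2→Store3 is not used.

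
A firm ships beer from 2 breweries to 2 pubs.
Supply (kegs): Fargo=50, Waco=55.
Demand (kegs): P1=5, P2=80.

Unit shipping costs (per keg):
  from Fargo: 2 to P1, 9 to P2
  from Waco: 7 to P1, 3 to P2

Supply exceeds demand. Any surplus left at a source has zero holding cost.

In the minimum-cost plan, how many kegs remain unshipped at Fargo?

An optimal plan:
  Fargo→P1: 5 × 2 = 10
  Fargo→P2: 25 × 9 = 225
  Waco→P2: 55 × 3 = 165
Total cost = 400.
Fargo ships 30 of its 50, leaving 20.

20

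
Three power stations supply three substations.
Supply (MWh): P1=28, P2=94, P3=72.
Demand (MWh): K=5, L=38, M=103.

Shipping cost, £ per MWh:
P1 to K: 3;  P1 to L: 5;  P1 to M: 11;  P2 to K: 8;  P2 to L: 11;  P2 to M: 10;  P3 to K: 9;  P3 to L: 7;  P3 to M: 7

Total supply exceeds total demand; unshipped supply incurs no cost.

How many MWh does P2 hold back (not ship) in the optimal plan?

48

Minimum-cost shipments:
  P1->L: 28 × £5 = £140
  P2->K: 5 × £8 = £40
  P2->M: 41 × £10 = £410
  P3->L: 10 × £7 = £70
  P3->M: 62 × £7 = £434
Total cost = £1094.
P2 ships 46 of its 94, leaving 48.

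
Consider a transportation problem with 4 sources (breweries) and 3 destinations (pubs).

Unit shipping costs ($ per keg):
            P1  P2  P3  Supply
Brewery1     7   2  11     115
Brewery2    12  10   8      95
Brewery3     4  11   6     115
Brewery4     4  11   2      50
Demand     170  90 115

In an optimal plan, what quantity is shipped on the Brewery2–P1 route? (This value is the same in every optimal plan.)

Solving gives:
  Brewery1->P1: 25 × $7 = $175
  Brewery1->P2: 90 × $2 = $180
  Brewery2->P3: 95 × $8 = $760
  Brewery3->P1: 115 × $4 = $460
  Brewery4->P1: 30 × $4 = $120
  Brewery4->P3: 20 × $2 = $40
Total cost = $1735.
The route Brewery2→P1 is not used.

0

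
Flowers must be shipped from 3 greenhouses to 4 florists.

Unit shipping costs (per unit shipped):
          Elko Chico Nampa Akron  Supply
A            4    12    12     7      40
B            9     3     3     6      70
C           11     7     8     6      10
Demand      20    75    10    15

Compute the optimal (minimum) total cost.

525

One minimum-cost allocation:
  A–Elko: 20 × 4 = 80
  A–Chico: 5 × 12 = 60
  A–Akron: 15 × 7 = 105
  B–Chico: 60 × 3 = 180
  B–Nampa: 10 × 3 = 30
  C–Chico: 10 × 7 = 70
Total = 80 + 60 + 105 + 180 + 30 + 70 = 525.
(Supply check: A ships 40; B ships 70; C ships 10.)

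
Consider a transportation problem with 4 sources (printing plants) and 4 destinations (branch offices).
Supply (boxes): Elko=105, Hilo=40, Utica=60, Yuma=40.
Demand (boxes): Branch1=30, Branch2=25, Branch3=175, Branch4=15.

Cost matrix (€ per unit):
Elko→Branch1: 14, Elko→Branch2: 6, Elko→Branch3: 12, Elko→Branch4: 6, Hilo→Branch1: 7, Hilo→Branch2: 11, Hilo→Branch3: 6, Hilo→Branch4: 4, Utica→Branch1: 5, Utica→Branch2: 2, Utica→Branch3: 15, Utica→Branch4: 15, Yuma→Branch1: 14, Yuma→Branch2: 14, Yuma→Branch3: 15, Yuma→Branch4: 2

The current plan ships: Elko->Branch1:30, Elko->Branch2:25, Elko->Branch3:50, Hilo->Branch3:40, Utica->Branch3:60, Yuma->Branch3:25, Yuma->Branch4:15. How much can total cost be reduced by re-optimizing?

Current plan cost = 30·14 + 25·6 + 50·12 + 40·6 + 60·15 + 25·15 + 15·2 = €2715.
Optimal plan:
  Elko–Branch3: 105 × €12 = €1260
  Hilo–Branch3: 40 × €6 = €240
  Utica–Branch1: 30 × €5 = €150
  Utica–Branch2: 25 × €2 = €50
  Utica–Branch3: 5 × €15 = €75
  Yuma–Branch3: 25 × €15 = €375
  Yuma–Branch4: 15 × €2 = €30
Optimal cost = €2180.
Saving = 2715 − 2180 = €535.

535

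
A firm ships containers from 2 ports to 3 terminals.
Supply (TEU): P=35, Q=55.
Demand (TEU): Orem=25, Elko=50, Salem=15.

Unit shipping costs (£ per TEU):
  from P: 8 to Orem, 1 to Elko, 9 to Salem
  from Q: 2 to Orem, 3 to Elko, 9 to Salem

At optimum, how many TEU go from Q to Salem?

15

Solving gives:
  P->Elko: 35 × £1 = £35
  Q->Orem: 25 × £2 = £50
  Q->Elko: 15 × £3 = £45
  Q->Salem: 15 × £9 = £135
Total cost = £265.
So Q→Salem carries 15 TEU.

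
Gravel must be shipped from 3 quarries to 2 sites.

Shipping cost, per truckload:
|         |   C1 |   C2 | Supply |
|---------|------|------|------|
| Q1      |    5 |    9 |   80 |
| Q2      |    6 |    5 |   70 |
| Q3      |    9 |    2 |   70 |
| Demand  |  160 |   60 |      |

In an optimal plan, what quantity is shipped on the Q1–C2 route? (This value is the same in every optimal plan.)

Solving gives:
  Q1–C1: 80 × 5 = 400
  Q2–C1: 70 × 6 = 420
  Q3–C1: 10 × 9 = 90
  Q3–C2: 60 × 2 = 120
Total cost = 1030.
The route Q1→C2 is not used.

0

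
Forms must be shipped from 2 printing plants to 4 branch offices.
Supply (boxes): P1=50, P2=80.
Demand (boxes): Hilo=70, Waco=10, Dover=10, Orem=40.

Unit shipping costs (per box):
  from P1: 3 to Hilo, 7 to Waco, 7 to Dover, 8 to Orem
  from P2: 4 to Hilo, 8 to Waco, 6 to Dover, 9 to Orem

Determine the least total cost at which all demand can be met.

730

One minimum-cost allocation:
  P1->Hilo: 50 × 3 = 150
  P2->Hilo: 20 × 4 = 80
  P2->Waco: 10 × 8 = 80
  P2->Dover: 10 × 6 = 60
  P2->Orem: 40 × 9 = 360
Total = 150 + 80 + 80 + 60 + 360 = 730.
(Supply check: P1 ships 50; P2 ships 80.)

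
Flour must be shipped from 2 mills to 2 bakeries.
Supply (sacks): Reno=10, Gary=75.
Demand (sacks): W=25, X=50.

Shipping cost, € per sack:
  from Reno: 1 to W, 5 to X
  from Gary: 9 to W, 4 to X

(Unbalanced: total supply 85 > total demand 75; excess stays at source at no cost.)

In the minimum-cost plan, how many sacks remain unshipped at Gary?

Minimum-cost shipments:
  Reno→W: 10 sacks
  Gary→W: 15 sacks
  Gary→X: 50 sacks
Total cost = €345.
Gary ships 65 of its 75, leaving 10.

10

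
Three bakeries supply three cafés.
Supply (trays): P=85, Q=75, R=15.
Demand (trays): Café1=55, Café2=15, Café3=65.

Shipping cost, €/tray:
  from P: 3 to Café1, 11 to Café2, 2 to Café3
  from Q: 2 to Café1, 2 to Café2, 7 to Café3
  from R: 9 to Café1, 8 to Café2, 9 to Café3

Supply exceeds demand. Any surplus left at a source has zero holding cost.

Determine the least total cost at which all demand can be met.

One minimum-cost allocation:
  P to Café3: 65 × €2 = €130
  Q to Café1: 55 × €2 = €110
  Q to Café2: 15 × €2 = €30
Total = 130 + 110 + 30 = €270.

270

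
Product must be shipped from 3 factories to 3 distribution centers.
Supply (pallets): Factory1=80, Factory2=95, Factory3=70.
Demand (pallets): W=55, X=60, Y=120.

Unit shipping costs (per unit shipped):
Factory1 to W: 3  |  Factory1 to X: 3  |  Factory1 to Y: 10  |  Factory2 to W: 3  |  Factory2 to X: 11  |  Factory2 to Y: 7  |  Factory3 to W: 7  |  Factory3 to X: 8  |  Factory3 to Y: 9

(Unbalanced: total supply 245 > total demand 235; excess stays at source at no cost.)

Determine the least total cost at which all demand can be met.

1305

Optimal allocation:
  Factory1 to W: 20 × 3 = 60
  Factory1 to X: 60 × 3 = 180
  Factory2 to W: 35 × 3 = 105
  Factory2 to Y: 60 × 7 = 420
  Factory3 to Y: 60 × 9 = 540
Total = 60 + 180 + 105 + 420 + 540 = 1305.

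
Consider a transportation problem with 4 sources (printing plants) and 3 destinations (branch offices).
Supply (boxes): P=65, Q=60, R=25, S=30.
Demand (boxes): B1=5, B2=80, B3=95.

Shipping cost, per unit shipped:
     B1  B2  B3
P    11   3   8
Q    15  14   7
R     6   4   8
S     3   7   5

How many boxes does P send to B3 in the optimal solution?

Optimal shipments:
  P–B2: 65 × 3 = 195
  Q–B3: 60 × 7 = 420
  R–B1: 5 × 6 = 30
  R–B2: 15 × 4 = 60
  R–B3: 5 × 8 = 40
  S–B3: 30 × 5 = 150
Total cost = 895.
The route P→B3 is not used.

0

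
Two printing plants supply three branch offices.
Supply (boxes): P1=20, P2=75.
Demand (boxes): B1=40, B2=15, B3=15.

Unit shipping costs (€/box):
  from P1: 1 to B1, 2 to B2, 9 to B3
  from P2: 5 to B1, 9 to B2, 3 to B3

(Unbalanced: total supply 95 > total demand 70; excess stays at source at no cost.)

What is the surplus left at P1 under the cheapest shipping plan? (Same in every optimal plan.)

0

Minimum-cost shipments:
  P1→B1: 5 × €1 = €5
  P1→B2: 15 × €2 = €30
  P2→B1: 35 × €5 = €175
  P2→B3: 15 × €3 = €45
Total cost = €255.
P1 ships 20 of its 20, leaving 0.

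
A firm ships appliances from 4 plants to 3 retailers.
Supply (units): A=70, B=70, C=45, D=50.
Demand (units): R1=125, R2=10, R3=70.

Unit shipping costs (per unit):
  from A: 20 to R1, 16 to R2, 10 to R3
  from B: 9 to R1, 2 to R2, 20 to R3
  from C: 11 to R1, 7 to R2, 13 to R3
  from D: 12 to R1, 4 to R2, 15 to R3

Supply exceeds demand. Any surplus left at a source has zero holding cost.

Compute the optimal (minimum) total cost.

One minimum-cost allocation:
  A to R3: 70 × 10 = 700
  B to R1: 70 × 9 = 630
  C to R1: 45 × 11 = 495
  D to R1: 10 × 12 = 120
  D to R2: 10 × 4 = 40
Total = 700 + 630 + 495 + 120 + 40 = 1985.

1985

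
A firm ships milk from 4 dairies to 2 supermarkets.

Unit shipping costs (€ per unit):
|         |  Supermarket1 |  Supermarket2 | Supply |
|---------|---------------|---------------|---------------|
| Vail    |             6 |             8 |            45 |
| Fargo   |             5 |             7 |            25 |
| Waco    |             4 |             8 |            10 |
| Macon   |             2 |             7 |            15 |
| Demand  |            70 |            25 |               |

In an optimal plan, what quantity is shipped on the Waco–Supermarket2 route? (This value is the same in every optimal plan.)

Optimal shipments:
  Vail–Supermarket1: 20 × €6 = €120
  Vail–Supermarket2: 25 × €8 = €200
  Fargo–Supermarket1: 25 × €5 = €125
  Waco–Supermarket1: 10 × €4 = €40
  Macon–Supermarket1: 15 × €2 = €30
Total cost = €515.
The route Waco→Supermarket2 is not used.

0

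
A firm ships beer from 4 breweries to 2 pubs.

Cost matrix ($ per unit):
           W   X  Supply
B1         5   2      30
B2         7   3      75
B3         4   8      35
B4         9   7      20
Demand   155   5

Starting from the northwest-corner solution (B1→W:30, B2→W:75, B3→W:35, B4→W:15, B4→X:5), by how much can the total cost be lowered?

10

Current plan cost = 30·5 + 75·7 + 35·4 + 15·9 + 5·7 = $985.
Optimal plan:
  B1→W: 30 kegs
  B2→W: 70 kegs
  B2→X: 5 kegs
  B3→W: 35 kegs
  B4→W: 20 kegs
Optimal cost = $975.
Saving = 985 − 975 = $10.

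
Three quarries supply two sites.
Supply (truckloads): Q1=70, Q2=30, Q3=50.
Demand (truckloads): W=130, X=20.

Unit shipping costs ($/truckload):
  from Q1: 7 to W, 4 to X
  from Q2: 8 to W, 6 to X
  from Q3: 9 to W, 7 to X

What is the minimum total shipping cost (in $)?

Optimal allocation:
  Q1->W: 50 × $7 = $350
  Q1->X: 20 × $4 = $80
  Q2->W: 30 × $8 = $240
  Q3->W: 50 × $9 = $450
Total = 350 + 80 + 240 + 450 = $1120.
(Supply check: Q1 ships 70; Q2 ships 30; Q3 ships 50.)

1120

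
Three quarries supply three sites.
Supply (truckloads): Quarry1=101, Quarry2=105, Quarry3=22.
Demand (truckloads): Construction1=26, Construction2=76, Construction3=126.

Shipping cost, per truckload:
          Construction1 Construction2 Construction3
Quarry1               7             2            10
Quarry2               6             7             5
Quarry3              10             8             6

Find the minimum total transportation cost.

985

An optimal shipping plan:
  Quarry1→Construction1: 25 × 7 = 175
  Quarry1→Construction2: 76 × 2 = 152
  Quarry2→Construction1: 1 × 6 = 6
  Quarry2→Construction3: 104 × 5 = 520
  Quarry3→Construction3: 22 × 6 = 132
Total = 175 + 152 + 6 + 520 + 132 = 985.
(Supply check: Quarry1 ships 101; Quarry2 ships 105; Quarry3 ships 22.)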